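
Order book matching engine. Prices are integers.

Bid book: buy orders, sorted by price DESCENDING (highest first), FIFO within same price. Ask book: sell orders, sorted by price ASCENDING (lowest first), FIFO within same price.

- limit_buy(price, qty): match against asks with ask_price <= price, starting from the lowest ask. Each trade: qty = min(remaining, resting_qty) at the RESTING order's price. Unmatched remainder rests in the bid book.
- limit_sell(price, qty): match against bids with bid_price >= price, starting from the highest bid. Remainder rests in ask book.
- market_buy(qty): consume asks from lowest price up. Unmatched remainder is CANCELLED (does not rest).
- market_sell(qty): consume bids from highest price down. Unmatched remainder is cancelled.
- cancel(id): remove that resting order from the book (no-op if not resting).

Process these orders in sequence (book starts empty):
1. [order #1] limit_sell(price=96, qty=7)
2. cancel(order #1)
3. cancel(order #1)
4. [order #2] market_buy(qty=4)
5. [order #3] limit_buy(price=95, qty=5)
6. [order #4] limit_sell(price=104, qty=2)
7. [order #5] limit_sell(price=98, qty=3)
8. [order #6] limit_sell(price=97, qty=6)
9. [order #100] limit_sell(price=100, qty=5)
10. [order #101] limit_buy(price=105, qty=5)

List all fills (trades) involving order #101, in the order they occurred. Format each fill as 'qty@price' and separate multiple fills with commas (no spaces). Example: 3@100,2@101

Answer: 5@97

Derivation:
After op 1 [order #1] limit_sell(price=96, qty=7): fills=none; bids=[-] asks=[#1:7@96]
After op 2 cancel(order #1): fills=none; bids=[-] asks=[-]
After op 3 cancel(order #1): fills=none; bids=[-] asks=[-]
After op 4 [order #2] market_buy(qty=4): fills=none; bids=[-] asks=[-]
After op 5 [order #3] limit_buy(price=95, qty=5): fills=none; bids=[#3:5@95] asks=[-]
After op 6 [order #4] limit_sell(price=104, qty=2): fills=none; bids=[#3:5@95] asks=[#4:2@104]
After op 7 [order #5] limit_sell(price=98, qty=3): fills=none; bids=[#3:5@95] asks=[#5:3@98 #4:2@104]
After op 8 [order #6] limit_sell(price=97, qty=6): fills=none; bids=[#3:5@95] asks=[#6:6@97 #5:3@98 #4:2@104]
After op 9 [order #100] limit_sell(price=100, qty=5): fills=none; bids=[#3:5@95] asks=[#6:6@97 #5:3@98 #100:5@100 #4:2@104]
After op 10 [order #101] limit_buy(price=105, qty=5): fills=#101x#6:5@97; bids=[#3:5@95] asks=[#6:1@97 #5:3@98 #100:5@100 #4:2@104]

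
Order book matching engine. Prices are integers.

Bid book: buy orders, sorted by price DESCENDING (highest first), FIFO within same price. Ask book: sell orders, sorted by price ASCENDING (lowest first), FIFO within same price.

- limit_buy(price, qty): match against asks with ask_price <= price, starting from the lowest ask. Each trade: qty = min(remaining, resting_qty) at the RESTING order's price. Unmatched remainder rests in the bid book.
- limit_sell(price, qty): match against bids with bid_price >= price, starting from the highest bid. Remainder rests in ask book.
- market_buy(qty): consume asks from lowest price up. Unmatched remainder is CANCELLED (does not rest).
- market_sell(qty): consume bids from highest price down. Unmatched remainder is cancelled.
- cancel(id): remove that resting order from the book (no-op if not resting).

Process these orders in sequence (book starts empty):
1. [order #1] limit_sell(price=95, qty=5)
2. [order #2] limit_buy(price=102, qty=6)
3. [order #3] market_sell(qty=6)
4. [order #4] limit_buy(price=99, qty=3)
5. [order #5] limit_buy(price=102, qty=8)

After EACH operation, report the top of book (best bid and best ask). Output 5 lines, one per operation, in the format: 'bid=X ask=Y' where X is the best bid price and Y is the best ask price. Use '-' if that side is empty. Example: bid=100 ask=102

After op 1 [order #1] limit_sell(price=95, qty=5): fills=none; bids=[-] asks=[#1:5@95]
After op 2 [order #2] limit_buy(price=102, qty=6): fills=#2x#1:5@95; bids=[#2:1@102] asks=[-]
After op 3 [order #3] market_sell(qty=6): fills=#2x#3:1@102; bids=[-] asks=[-]
After op 4 [order #4] limit_buy(price=99, qty=3): fills=none; bids=[#4:3@99] asks=[-]
After op 5 [order #5] limit_buy(price=102, qty=8): fills=none; bids=[#5:8@102 #4:3@99] asks=[-]

Answer: bid=- ask=95
bid=102 ask=-
bid=- ask=-
bid=99 ask=-
bid=102 ask=-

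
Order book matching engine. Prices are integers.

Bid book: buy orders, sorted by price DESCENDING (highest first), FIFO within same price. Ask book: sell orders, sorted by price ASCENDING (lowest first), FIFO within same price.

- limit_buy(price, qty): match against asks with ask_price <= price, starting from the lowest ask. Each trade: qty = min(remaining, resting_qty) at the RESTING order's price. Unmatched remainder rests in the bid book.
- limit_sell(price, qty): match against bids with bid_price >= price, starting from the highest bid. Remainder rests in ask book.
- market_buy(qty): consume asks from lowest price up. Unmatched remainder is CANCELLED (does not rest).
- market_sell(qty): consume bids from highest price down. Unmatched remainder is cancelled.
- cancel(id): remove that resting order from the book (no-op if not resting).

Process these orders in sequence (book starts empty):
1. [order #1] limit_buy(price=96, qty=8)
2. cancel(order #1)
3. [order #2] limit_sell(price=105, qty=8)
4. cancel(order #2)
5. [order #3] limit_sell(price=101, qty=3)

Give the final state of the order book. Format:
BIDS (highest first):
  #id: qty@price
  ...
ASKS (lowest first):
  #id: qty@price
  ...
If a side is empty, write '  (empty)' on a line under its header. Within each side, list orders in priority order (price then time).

Answer: BIDS (highest first):
  (empty)
ASKS (lowest first):
  #3: 3@101

Derivation:
After op 1 [order #1] limit_buy(price=96, qty=8): fills=none; bids=[#1:8@96] asks=[-]
After op 2 cancel(order #1): fills=none; bids=[-] asks=[-]
After op 3 [order #2] limit_sell(price=105, qty=8): fills=none; bids=[-] asks=[#2:8@105]
After op 4 cancel(order #2): fills=none; bids=[-] asks=[-]
After op 5 [order #3] limit_sell(price=101, qty=3): fills=none; bids=[-] asks=[#3:3@101]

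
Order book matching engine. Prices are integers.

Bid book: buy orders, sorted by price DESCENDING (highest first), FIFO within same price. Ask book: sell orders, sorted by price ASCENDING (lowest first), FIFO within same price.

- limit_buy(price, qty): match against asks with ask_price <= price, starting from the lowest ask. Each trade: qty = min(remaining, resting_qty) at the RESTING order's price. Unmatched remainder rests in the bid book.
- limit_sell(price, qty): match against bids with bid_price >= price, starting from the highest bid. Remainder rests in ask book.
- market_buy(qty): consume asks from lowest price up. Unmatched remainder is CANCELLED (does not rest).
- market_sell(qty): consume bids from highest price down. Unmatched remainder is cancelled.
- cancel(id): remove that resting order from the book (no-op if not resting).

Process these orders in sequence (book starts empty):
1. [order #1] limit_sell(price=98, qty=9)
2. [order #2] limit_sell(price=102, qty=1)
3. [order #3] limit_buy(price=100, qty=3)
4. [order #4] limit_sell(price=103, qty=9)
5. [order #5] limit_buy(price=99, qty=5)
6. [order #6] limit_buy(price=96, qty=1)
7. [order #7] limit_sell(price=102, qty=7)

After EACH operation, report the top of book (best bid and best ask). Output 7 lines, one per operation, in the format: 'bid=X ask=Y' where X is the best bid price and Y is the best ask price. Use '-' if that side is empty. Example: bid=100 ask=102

After op 1 [order #1] limit_sell(price=98, qty=9): fills=none; bids=[-] asks=[#1:9@98]
After op 2 [order #2] limit_sell(price=102, qty=1): fills=none; bids=[-] asks=[#1:9@98 #2:1@102]
After op 3 [order #3] limit_buy(price=100, qty=3): fills=#3x#1:3@98; bids=[-] asks=[#1:6@98 #2:1@102]
After op 4 [order #4] limit_sell(price=103, qty=9): fills=none; bids=[-] asks=[#1:6@98 #2:1@102 #4:9@103]
After op 5 [order #5] limit_buy(price=99, qty=5): fills=#5x#1:5@98; bids=[-] asks=[#1:1@98 #2:1@102 #4:9@103]
After op 6 [order #6] limit_buy(price=96, qty=1): fills=none; bids=[#6:1@96] asks=[#1:1@98 #2:1@102 #4:9@103]
After op 7 [order #7] limit_sell(price=102, qty=7): fills=none; bids=[#6:1@96] asks=[#1:1@98 #2:1@102 #7:7@102 #4:9@103]

Answer: bid=- ask=98
bid=- ask=98
bid=- ask=98
bid=- ask=98
bid=- ask=98
bid=96 ask=98
bid=96 ask=98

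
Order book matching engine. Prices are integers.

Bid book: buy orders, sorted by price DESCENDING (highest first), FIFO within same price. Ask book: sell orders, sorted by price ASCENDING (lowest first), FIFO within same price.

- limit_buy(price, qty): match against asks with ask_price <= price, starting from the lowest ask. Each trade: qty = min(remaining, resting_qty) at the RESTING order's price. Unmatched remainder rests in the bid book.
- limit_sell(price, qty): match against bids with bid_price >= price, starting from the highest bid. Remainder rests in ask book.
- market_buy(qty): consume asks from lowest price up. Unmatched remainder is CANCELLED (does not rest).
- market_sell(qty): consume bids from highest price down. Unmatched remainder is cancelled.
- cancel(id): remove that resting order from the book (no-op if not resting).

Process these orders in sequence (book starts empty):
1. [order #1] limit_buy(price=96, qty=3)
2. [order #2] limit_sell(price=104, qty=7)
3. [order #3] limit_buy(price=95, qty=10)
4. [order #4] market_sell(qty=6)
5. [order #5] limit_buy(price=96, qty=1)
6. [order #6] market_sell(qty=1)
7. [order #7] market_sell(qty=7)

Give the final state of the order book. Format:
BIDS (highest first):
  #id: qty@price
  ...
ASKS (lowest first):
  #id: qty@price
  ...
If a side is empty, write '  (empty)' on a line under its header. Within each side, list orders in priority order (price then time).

Answer: BIDS (highest first):
  (empty)
ASKS (lowest first):
  #2: 7@104

Derivation:
After op 1 [order #1] limit_buy(price=96, qty=3): fills=none; bids=[#1:3@96] asks=[-]
After op 2 [order #2] limit_sell(price=104, qty=7): fills=none; bids=[#1:3@96] asks=[#2:7@104]
After op 3 [order #3] limit_buy(price=95, qty=10): fills=none; bids=[#1:3@96 #3:10@95] asks=[#2:7@104]
After op 4 [order #4] market_sell(qty=6): fills=#1x#4:3@96 #3x#4:3@95; bids=[#3:7@95] asks=[#2:7@104]
After op 5 [order #5] limit_buy(price=96, qty=1): fills=none; bids=[#5:1@96 #3:7@95] asks=[#2:7@104]
After op 6 [order #6] market_sell(qty=1): fills=#5x#6:1@96; bids=[#3:7@95] asks=[#2:7@104]
After op 7 [order #7] market_sell(qty=7): fills=#3x#7:7@95; bids=[-] asks=[#2:7@104]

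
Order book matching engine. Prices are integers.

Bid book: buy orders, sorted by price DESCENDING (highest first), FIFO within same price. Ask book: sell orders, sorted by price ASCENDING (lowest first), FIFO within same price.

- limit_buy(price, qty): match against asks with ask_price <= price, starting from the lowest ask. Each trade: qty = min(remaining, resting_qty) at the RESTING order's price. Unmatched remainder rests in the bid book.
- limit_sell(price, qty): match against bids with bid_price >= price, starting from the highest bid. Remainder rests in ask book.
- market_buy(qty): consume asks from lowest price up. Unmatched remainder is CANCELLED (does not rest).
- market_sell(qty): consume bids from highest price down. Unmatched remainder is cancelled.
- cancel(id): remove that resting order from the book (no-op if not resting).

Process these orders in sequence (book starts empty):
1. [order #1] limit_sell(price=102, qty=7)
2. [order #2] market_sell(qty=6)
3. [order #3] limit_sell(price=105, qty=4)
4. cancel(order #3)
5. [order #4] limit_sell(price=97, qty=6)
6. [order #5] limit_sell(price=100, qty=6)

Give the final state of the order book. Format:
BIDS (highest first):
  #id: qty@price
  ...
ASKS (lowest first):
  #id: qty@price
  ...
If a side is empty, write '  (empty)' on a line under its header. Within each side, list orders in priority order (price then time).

Answer: BIDS (highest first):
  (empty)
ASKS (lowest first):
  #4: 6@97
  #5: 6@100
  #1: 7@102

Derivation:
After op 1 [order #1] limit_sell(price=102, qty=7): fills=none; bids=[-] asks=[#1:7@102]
After op 2 [order #2] market_sell(qty=6): fills=none; bids=[-] asks=[#1:7@102]
After op 3 [order #3] limit_sell(price=105, qty=4): fills=none; bids=[-] asks=[#1:7@102 #3:4@105]
After op 4 cancel(order #3): fills=none; bids=[-] asks=[#1:7@102]
After op 5 [order #4] limit_sell(price=97, qty=6): fills=none; bids=[-] asks=[#4:6@97 #1:7@102]
After op 6 [order #5] limit_sell(price=100, qty=6): fills=none; bids=[-] asks=[#4:6@97 #5:6@100 #1:7@102]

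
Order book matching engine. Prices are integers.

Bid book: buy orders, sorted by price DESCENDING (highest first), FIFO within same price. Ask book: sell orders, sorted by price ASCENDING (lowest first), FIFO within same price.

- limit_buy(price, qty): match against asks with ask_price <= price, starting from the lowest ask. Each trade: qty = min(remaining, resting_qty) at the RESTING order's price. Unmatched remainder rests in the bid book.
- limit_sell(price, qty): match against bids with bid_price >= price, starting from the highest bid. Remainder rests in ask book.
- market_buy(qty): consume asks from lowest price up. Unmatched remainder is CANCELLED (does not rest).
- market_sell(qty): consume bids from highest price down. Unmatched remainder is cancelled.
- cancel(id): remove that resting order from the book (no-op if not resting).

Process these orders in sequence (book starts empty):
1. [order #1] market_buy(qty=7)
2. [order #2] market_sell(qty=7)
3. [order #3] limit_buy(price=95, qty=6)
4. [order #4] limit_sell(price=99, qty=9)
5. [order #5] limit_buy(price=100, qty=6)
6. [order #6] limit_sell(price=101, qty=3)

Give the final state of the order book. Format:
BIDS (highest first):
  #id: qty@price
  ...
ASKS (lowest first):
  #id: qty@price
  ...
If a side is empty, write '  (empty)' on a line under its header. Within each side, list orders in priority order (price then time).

After op 1 [order #1] market_buy(qty=7): fills=none; bids=[-] asks=[-]
After op 2 [order #2] market_sell(qty=7): fills=none; bids=[-] asks=[-]
After op 3 [order #3] limit_buy(price=95, qty=6): fills=none; bids=[#3:6@95] asks=[-]
After op 4 [order #4] limit_sell(price=99, qty=9): fills=none; bids=[#3:6@95] asks=[#4:9@99]
After op 5 [order #5] limit_buy(price=100, qty=6): fills=#5x#4:6@99; bids=[#3:6@95] asks=[#4:3@99]
After op 6 [order #6] limit_sell(price=101, qty=3): fills=none; bids=[#3:6@95] asks=[#4:3@99 #6:3@101]

Answer: BIDS (highest first):
  #3: 6@95
ASKS (lowest first):
  #4: 3@99
  #6: 3@101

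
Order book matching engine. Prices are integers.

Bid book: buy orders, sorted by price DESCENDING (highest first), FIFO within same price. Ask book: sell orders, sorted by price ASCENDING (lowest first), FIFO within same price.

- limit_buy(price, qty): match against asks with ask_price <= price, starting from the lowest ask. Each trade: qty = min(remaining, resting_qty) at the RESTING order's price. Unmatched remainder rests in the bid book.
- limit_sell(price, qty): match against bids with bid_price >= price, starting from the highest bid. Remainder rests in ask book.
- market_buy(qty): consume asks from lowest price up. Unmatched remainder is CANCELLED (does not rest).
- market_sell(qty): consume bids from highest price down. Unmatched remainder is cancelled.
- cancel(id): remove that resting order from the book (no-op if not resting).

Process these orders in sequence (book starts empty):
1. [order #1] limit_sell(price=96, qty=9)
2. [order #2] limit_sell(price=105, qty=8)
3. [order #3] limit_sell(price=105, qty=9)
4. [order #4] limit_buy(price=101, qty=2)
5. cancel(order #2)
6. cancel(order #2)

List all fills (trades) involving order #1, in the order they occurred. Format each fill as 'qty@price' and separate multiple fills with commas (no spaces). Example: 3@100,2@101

Answer: 2@96

Derivation:
After op 1 [order #1] limit_sell(price=96, qty=9): fills=none; bids=[-] asks=[#1:9@96]
After op 2 [order #2] limit_sell(price=105, qty=8): fills=none; bids=[-] asks=[#1:9@96 #2:8@105]
After op 3 [order #3] limit_sell(price=105, qty=9): fills=none; bids=[-] asks=[#1:9@96 #2:8@105 #3:9@105]
After op 4 [order #4] limit_buy(price=101, qty=2): fills=#4x#1:2@96; bids=[-] asks=[#1:7@96 #2:8@105 #3:9@105]
After op 5 cancel(order #2): fills=none; bids=[-] asks=[#1:7@96 #3:9@105]
After op 6 cancel(order #2): fills=none; bids=[-] asks=[#1:7@96 #3:9@105]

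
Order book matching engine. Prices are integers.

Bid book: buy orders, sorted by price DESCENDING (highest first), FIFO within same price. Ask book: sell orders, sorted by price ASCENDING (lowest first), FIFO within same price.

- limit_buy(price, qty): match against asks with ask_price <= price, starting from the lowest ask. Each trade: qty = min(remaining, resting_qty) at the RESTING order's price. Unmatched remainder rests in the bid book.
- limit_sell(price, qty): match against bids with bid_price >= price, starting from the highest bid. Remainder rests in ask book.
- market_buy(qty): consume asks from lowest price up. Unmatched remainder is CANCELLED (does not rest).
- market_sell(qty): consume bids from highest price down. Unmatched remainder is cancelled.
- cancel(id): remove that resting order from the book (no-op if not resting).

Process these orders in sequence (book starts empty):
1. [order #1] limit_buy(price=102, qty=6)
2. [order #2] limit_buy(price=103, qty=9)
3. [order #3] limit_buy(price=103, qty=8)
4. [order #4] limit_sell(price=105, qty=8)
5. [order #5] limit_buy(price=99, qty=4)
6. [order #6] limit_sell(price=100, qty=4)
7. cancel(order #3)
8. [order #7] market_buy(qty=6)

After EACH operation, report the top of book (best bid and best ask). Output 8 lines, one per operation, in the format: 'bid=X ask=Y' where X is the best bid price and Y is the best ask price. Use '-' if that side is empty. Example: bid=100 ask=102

Answer: bid=102 ask=-
bid=103 ask=-
bid=103 ask=-
bid=103 ask=105
bid=103 ask=105
bid=103 ask=105
bid=103 ask=105
bid=103 ask=105

Derivation:
After op 1 [order #1] limit_buy(price=102, qty=6): fills=none; bids=[#1:6@102] asks=[-]
After op 2 [order #2] limit_buy(price=103, qty=9): fills=none; bids=[#2:9@103 #1:6@102] asks=[-]
After op 3 [order #3] limit_buy(price=103, qty=8): fills=none; bids=[#2:9@103 #3:8@103 #1:6@102] asks=[-]
After op 4 [order #4] limit_sell(price=105, qty=8): fills=none; bids=[#2:9@103 #3:8@103 #1:6@102] asks=[#4:8@105]
After op 5 [order #5] limit_buy(price=99, qty=4): fills=none; bids=[#2:9@103 #3:8@103 #1:6@102 #5:4@99] asks=[#4:8@105]
After op 6 [order #6] limit_sell(price=100, qty=4): fills=#2x#6:4@103; bids=[#2:5@103 #3:8@103 #1:6@102 #5:4@99] asks=[#4:8@105]
After op 7 cancel(order #3): fills=none; bids=[#2:5@103 #1:6@102 #5:4@99] asks=[#4:8@105]
After op 8 [order #7] market_buy(qty=6): fills=#7x#4:6@105; bids=[#2:5@103 #1:6@102 #5:4@99] asks=[#4:2@105]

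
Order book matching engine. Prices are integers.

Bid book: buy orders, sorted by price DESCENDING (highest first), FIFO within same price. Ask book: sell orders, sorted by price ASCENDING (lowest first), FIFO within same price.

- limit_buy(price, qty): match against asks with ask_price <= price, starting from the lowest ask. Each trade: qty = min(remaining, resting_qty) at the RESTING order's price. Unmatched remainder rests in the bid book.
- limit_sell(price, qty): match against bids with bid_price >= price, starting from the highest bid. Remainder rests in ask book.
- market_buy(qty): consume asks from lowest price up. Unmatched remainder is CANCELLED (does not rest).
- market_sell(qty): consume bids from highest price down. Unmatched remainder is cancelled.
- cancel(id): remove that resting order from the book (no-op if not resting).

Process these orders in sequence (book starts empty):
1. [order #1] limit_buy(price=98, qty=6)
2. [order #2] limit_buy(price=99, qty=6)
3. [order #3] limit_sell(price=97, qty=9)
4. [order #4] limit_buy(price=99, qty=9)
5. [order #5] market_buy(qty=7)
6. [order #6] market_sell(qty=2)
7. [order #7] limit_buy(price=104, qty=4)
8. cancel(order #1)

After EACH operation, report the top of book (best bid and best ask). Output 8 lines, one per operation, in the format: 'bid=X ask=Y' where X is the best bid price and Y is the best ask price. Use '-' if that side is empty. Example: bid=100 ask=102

Answer: bid=98 ask=-
bid=99 ask=-
bid=98 ask=-
bid=99 ask=-
bid=99 ask=-
bid=99 ask=-
bid=104 ask=-
bid=104 ask=-

Derivation:
After op 1 [order #1] limit_buy(price=98, qty=6): fills=none; bids=[#1:6@98] asks=[-]
After op 2 [order #2] limit_buy(price=99, qty=6): fills=none; bids=[#2:6@99 #1:6@98] asks=[-]
After op 3 [order #3] limit_sell(price=97, qty=9): fills=#2x#3:6@99 #1x#3:3@98; bids=[#1:3@98] asks=[-]
After op 4 [order #4] limit_buy(price=99, qty=9): fills=none; bids=[#4:9@99 #1:3@98] asks=[-]
After op 5 [order #5] market_buy(qty=7): fills=none; bids=[#4:9@99 #1:3@98] asks=[-]
After op 6 [order #6] market_sell(qty=2): fills=#4x#6:2@99; bids=[#4:7@99 #1:3@98] asks=[-]
After op 7 [order #7] limit_buy(price=104, qty=4): fills=none; bids=[#7:4@104 #4:7@99 #1:3@98] asks=[-]
After op 8 cancel(order #1): fills=none; bids=[#7:4@104 #4:7@99] asks=[-]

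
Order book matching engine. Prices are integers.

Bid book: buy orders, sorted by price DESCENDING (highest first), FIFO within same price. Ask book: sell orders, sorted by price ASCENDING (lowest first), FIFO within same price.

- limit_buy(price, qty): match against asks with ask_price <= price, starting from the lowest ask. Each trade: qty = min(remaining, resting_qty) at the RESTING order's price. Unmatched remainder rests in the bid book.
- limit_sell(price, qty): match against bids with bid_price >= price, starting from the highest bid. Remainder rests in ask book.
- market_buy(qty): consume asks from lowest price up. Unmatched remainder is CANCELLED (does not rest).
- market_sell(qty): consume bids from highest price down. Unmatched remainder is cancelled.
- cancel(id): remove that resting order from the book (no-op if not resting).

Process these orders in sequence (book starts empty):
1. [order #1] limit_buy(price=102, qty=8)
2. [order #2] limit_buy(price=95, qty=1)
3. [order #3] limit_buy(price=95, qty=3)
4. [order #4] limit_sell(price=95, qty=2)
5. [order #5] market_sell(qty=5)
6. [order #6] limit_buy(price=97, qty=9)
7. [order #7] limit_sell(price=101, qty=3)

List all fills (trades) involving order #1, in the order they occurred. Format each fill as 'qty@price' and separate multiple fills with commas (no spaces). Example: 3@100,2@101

After op 1 [order #1] limit_buy(price=102, qty=8): fills=none; bids=[#1:8@102] asks=[-]
After op 2 [order #2] limit_buy(price=95, qty=1): fills=none; bids=[#1:8@102 #2:1@95] asks=[-]
After op 3 [order #3] limit_buy(price=95, qty=3): fills=none; bids=[#1:8@102 #2:1@95 #3:3@95] asks=[-]
After op 4 [order #4] limit_sell(price=95, qty=2): fills=#1x#4:2@102; bids=[#1:6@102 #2:1@95 #3:3@95] asks=[-]
After op 5 [order #5] market_sell(qty=5): fills=#1x#5:5@102; bids=[#1:1@102 #2:1@95 #3:3@95] asks=[-]
After op 6 [order #6] limit_buy(price=97, qty=9): fills=none; bids=[#1:1@102 #6:9@97 #2:1@95 #3:3@95] asks=[-]
After op 7 [order #7] limit_sell(price=101, qty=3): fills=#1x#7:1@102; bids=[#6:9@97 #2:1@95 #3:3@95] asks=[#7:2@101]

Answer: 2@102,5@102,1@102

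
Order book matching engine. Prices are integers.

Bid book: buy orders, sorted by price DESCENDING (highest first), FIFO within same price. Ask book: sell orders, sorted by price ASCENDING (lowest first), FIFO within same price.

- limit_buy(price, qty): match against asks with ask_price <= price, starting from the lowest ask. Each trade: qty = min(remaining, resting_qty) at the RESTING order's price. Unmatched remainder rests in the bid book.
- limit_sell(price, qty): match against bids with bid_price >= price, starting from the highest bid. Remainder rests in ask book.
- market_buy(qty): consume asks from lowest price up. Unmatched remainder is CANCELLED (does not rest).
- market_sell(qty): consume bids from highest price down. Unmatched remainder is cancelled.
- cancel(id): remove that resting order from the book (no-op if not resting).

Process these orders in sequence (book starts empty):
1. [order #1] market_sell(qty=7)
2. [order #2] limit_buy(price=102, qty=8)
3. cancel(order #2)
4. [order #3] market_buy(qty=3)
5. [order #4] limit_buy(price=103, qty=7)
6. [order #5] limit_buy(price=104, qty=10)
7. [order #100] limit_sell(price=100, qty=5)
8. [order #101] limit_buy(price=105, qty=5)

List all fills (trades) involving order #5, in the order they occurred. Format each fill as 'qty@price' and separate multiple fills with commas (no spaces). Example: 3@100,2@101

Answer: 5@104

Derivation:
After op 1 [order #1] market_sell(qty=7): fills=none; bids=[-] asks=[-]
After op 2 [order #2] limit_buy(price=102, qty=8): fills=none; bids=[#2:8@102] asks=[-]
After op 3 cancel(order #2): fills=none; bids=[-] asks=[-]
After op 4 [order #3] market_buy(qty=3): fills=none; bids=[-] asks=[-]
After op 5 [order #4] limit_buy(price=103, qty=7): fills=none; bids=[#4:7@103] asks=[-]
After op 6 [order #5] limit_buy(price=104, qty=10): fills=none; bids=[#5:10@104 #4:7@103] asks=[-]
After op 7 [order #100] limit_sell(price=100, qty=5): fills=#5x#100:5@104; bids=[#5:5@104 #4:7@103] asks=[-]
After op 8 [order #101] limit_buy(price=105, qty=5): fills=none; bids=[#101:5@105 #5:5@104 #4:7@103] asks=[-]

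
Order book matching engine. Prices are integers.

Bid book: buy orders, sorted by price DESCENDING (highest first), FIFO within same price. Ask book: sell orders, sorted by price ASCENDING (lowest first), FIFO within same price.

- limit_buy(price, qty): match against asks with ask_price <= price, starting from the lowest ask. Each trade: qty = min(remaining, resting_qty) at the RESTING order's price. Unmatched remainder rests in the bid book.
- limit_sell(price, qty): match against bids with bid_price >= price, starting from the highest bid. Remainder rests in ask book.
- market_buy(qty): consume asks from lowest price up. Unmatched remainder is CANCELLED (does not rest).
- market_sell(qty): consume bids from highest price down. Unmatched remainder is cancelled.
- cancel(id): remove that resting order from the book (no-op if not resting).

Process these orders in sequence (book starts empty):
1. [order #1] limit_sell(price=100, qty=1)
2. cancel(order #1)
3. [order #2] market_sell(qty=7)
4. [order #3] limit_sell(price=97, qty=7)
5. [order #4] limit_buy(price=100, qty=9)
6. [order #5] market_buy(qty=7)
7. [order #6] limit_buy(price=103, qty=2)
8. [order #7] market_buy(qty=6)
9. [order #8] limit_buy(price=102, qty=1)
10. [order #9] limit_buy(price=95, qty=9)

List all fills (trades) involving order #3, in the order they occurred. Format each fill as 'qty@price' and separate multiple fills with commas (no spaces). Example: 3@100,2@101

Answer: 7@97

Derivation:
After op 1 [order #1] limit_sell(price=100, qty=1): fills=none; bids=[-] asks=[#1:1@100]
After op 2 cancel(order #1): fills=none; bids=[-] asks=[-]
After op 3 [order #2] market_sell(qty=7): fills=none; bids=[-] asks=[-]
After op 4 [order #3] limit_sell(price=97, qty=7): fills=none; bids=[-] asks=[#3:7@97]
After op 5 [order #4] limit_buy(price=100, qty=9): fills=#4x#3:7@97; bids=[#4:2@100] asks=[-]
After op 6 [order #5] market_buy(qty=7): fills=none; bids=[#4:2@100] asks=[-]
After op 7 [order #6] limit_buy(price=103, qty=2): fills=none; bids=[#6:2@103 #4:2@100] asks=[-]
After op 8 [order #7] market_buy(qty=6): fills=none; bids=[#6:2@103 #4:2@100] asks=[-]
After op 9 [order #8] limit_buy(price=102, qty=1): fills=none; bids=[#6:2@103 #8:1@102 #4:2@100] asks=[-]
After op 10 [order #9] limit_buy(price=95, qty=9): fills=none; bids=[#6:2@103 #8:1@102 #4:2@100 #9:9@95] asks=[-]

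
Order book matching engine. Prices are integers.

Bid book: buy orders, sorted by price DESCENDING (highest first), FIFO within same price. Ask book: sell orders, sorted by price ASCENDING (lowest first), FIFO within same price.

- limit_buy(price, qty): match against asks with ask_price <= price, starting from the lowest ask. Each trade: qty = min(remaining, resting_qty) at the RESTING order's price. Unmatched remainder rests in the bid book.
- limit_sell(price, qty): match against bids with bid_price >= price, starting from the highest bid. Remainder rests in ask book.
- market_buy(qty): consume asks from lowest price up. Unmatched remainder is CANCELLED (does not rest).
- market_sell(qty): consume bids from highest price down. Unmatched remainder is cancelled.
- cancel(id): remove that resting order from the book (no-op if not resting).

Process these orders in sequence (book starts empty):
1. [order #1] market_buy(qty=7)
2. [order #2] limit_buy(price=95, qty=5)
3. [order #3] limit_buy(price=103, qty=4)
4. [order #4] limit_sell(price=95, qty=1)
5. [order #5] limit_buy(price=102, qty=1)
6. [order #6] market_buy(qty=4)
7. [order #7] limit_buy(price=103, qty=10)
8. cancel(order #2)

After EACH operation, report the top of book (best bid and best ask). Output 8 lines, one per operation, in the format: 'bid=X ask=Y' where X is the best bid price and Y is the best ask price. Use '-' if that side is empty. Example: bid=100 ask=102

After op 1 [order #1] market_buy(qty=7): fills=none; bids=[-] asks=[-]
After op 2 [order #2] limit_buy(price=95, qty=5): fills=none; bids=[#2:5@95] asks=[-]
After op 3 [order #3] limit_buy(price=103, qty=4): fills=none; bids=[#3:4@103 #2:5@95] asks=[-]
After op 4 [order #4] limit_sell(price=95, qty=1): fills=#3x#4:1@103; bids=[#3:3@103 #2:5@95] asks=[-]
After op 5 [order #5] limit_buy(price=102, qty=1): fills=none; bids=[#3:3@103 #5:1@102 #2:5@95] asks=[-]
After op 6 [order #6] market_buy(qty=4): fills=none; bids=[#3:3@103 #5:1@102 #2:5@95] asks=[-]
After op 7 [order #7] limit_buy(price=103, qty=10): fills=none; bids=[#3:3@103 #7:10@103 #5:1@102 #2:5@95] asks=[-]
After op 8 cancel(order #2): fills=none; bids=[#3:3@103 #7:10@103 #5:1@102] asks=[-]

Answer: bid=- ask=-
bid=95 ask=-
bid=103 ask=-
bid=103 ask=-
bid=103 ask=-
bid=103 ask=-
bid=103 ask=-
bid=103 ask=-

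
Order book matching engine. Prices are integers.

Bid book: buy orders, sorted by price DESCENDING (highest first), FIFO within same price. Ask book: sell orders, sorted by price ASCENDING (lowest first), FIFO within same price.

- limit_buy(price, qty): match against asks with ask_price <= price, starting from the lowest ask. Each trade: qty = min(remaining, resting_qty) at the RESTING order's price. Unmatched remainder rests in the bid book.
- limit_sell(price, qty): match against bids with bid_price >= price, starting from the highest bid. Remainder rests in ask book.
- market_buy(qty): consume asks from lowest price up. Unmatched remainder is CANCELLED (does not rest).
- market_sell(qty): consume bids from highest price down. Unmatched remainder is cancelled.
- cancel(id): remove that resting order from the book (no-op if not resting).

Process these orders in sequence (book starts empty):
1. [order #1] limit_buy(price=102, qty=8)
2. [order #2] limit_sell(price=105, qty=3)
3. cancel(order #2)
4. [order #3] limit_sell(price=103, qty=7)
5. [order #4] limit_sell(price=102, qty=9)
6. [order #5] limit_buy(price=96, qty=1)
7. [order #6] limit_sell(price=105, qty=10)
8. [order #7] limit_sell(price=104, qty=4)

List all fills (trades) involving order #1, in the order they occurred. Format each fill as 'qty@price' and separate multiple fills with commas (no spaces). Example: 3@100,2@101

After op 1 [order #1] limit_buy(price=102, qty=8): fills=none; bids=[#1:8@102] asks=[-]
After op 2 [order #2] limit_sell(price=105, qty=3): fills=none; bids=[#1:8@102] asks=[#2:3@105]
After op 3 cancel(order #2): fills=none; bids=[#1:8@102] asks=[-]
After op 4 [order #3] limit_sell(price=103, qty=7): fills=none; bids=[#1:8@102] asks=[#3:7@103]
After op 5 [order #4] limit_sell(price=102, qty=9): fills=#1x#4:8@102; bids=[-] asks=[#4:1@102 #3:7@103]
After op 6 [order #5] limit_buy(price=96, qty=1): fills=none; bids=[#5:1@96] asks=[#4:1@102 #3:7@103]
After op 7 [order #6] limit_sell(price=105, qty=10): fills=none; bids=[#5:1@96] asks=[#4:1@102 #3:7@103 #6:10@105]
After op 8 [order #7] limit_sell(price=104, qty=4): fills=none; bids=[#5:1@96] asks=[#4:1@102 #3:7@103 #7:4@104 #6:10@105]

Answer: 8@102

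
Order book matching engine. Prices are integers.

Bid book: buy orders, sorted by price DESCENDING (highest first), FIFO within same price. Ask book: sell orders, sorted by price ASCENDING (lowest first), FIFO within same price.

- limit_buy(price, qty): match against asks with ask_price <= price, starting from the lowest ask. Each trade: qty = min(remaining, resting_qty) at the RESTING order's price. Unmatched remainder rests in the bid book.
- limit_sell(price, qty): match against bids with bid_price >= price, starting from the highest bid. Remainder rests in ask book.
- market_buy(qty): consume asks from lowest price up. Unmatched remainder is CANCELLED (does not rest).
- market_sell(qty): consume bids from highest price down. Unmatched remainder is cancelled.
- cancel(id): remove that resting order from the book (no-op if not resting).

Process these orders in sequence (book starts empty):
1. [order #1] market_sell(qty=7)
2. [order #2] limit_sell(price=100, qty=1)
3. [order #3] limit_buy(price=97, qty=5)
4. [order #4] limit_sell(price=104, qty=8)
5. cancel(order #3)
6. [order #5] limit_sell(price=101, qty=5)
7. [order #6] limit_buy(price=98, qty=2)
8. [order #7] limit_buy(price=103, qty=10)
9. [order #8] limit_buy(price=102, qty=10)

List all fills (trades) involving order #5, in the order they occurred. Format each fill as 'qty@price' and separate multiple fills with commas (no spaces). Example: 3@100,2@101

After op 1 [order #1] market_sell(qty=7): fills=none; bids=[-] asks=[-]
After op 2 [order #2] limit_sell(price=100, qty=1): fills=none; bids=[-] asks=[#2:1@100]
After op 3 [order #3] limit_buy(price=97, qty=5): fills=none; bids=[#3:5@97] asks=[#2:1@100]
After op 4 [order #4] limit_sell(price=104, qty=8): fills=none; bids=[#3:5@97] asks=[#2:1@100 #4:8@104]
After op 5 cancel(order #3): fills=none; bids=[-] asks=[#2:1@100 #4:8@104]
After op 6 [order #5] limit_sell(price=101, qty=5): fills=none; bids=[-] asks=[#2:1@100 #5:5@101 #4:8@104]
After op 7 [order #6] limit_buy(price=98, qty=2): fills=none; bids=[#6:2@98] asks=[#2:1@100 #5:5@101 #4:8@104]
After op 8 [order #7] limit_buy(price=103, qty=10): fills=#7x#2:1@100 #7x#5:5@101; bids=[#7:4@103 #6:2@98] asks=[#4:8@104]
After op 9 [order #8] limit_buy(price=102, qty=10): fills=none; bids=[#7:4@103 #8:10@102 #6:2@98] asks=[#4:8@104]

Answer: 5@101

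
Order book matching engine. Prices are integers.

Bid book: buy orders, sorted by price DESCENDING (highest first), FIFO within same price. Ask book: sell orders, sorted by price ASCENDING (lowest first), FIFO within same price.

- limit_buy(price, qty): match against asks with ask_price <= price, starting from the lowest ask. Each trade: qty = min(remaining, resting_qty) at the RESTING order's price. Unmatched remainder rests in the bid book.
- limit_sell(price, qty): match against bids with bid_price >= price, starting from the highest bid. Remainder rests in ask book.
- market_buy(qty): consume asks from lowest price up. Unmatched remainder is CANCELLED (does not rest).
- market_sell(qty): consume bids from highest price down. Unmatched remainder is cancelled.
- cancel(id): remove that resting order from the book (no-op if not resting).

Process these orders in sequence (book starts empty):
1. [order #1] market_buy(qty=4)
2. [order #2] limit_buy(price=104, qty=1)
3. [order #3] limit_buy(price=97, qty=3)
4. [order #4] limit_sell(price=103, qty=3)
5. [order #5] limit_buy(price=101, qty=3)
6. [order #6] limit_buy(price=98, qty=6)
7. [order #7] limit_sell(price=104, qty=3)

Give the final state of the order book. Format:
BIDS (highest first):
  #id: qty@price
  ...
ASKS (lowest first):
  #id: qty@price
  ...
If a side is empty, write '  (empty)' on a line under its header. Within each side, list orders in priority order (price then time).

Answer: BIDS (highest first):
  #5: 3@101
  #6: 6@98
  #3: 3@97
ASKS (lowest first):
  #4: 2@103
  #7: 3@104

Derivation:
After op 1 [order #1] market_buy(qty=4): fills=none; bids=[-] asks=[-]
After op 2 [order #2] limit_buy(price=104, qty=1): fills=none; bids=[#2:1@104] asks=[-]
After op 3 [order #3] limit_buy(price=97, qty=3): fills=none; bids=[#2:1@104 #3:3@97] asks=[-]
After op 4 [order #4] limit_sell(price=103, qty=3): fills=#2x#4:1@104; bids=[#3:3@97] asks=[#4:2@103]
After op 5 [order #5] limit_buy(price=101, qty=3): fills=none; bids=[#5:3@101 #3:3@97] asks=[#4:2@103]
After op 6 [order #6] limit_buy(price=98, qty=6): fills=none; bids=[#5:3@101 #6:6@98 #3:3@97] asks=[#4:2@103]
After op 7 [order #7] limit_sell(price=104, qty=3): fills=none; bids=[#5:3@101 #6:6@98 #3:3@97] asks=[#4:2@103 #7:3@104]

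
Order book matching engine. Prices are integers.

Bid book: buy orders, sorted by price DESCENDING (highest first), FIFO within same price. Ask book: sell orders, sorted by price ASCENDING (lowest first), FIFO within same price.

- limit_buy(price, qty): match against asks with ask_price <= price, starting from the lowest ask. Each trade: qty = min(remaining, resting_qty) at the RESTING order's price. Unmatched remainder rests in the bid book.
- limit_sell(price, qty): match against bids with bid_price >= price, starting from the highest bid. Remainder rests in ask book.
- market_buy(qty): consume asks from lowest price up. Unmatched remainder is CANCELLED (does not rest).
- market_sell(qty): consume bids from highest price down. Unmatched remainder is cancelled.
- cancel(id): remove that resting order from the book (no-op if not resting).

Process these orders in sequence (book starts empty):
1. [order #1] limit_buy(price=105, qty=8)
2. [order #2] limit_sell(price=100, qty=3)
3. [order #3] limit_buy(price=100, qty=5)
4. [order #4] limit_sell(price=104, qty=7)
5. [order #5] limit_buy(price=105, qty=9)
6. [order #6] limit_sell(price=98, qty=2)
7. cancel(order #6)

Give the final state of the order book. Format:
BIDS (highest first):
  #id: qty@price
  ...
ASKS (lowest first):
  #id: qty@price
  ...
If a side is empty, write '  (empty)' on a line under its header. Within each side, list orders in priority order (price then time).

Answer: BIDS (highest first):
  #5: 5@105
  #3: 5@100
ASKS (lowest first):
  (empty)

Derivation:
After op 1 [order #1] limit_buy(price=105, qty=8): fills=none; bids=[#1:8@105] asks=[-]
After op 2 [order #2] limit_sell(price=100, qty=3): fills=#1x#2:3@105; bids=[#1:5@105] asks=[-]
After op 3 [order #3] limit_buy(price=100, qty=5): fills=none; bids=[#1:5@105 #3:5@100] asks=[-]
After op 4 [order #4] limit_sell(price=104, qty=7): fills=#1x#4:5@105; bids=[#3:5@100] asks=[#4:2@104]
After op 5 [order #5] limit_buy(price=105, qty=9): fills=#5x#4:2@104; bids=[#5:7@105 #3:5@100] asks=[-]
After op 6 [order #6] limit_sell(price=98, qty=2): fills=#5x#6:2@105; bids=[#5:5@105 #3:5@100] asks=[-]
After op 7 cancel(order #6): fills=none; bids=[#5:5@105 #3:5@100] asks=[-]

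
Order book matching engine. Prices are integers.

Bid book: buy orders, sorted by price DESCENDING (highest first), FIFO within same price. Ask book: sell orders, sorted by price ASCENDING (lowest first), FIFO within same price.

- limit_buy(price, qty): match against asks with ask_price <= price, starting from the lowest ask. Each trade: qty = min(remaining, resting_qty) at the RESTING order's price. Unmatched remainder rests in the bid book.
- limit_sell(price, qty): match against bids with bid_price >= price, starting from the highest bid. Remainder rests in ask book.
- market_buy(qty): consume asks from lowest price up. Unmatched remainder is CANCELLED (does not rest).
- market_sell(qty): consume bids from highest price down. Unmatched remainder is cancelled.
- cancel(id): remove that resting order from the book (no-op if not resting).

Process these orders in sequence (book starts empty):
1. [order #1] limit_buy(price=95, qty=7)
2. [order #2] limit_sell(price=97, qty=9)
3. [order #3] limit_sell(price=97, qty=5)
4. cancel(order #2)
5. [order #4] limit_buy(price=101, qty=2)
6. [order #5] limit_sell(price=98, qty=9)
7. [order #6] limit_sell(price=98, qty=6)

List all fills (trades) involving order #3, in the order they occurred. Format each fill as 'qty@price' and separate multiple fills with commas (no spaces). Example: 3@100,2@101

After op 1 [order #1] limit_buy(price=95, qty=7): fills=none; bids=[#1:7@95] asks=[-]
After op 2 [order #2] limit_sell(price=97, qty=9): fills=none; bids=[#1:7@95] asks=[#2:9@97]
After op 3 [order #3] limit_sell(price=97, qty=5): fills=none; bids=[#1:7@95] asks=[#2:9@97 #3:5@97]
After op 4 cancel(order #2): fills=none; bids=[#1:7@95] asks=[#3:5@97]
After op 5 [order #4] limit_buy(price=101, qty=2): fills=#4x#3:2@97; bids=[#1:7@95] asks=[#3:3@97]
After op 6 [order #5] limit_sell(price=98, qty=9): fills=none; bids=[#1:7@95] asks=[#3:3@97 #5:9@98]
After op 7 [order #6] limit_sell(price=98, qty=6): fills=none; bids=[#1:7@95] asks=[#3:3@97 #5:9@98 #6:6@98]

Answer: 2@97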